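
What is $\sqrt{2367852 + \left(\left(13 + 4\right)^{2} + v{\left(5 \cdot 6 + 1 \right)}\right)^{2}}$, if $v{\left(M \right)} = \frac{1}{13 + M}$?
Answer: $\frac{\sqrt{4745883561}}{44} \approx 1565.7$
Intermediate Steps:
$\sqrt{2367852 + \left(\left(13 + 4\right)^{2} + v{\left(5 \cdot 6 + 1 \right)}\right)^{2}} = \sqrt{2367852 + \left(\left(13 + 4\right)^{2} + \frac{1}{13 + \left(5 \cdot 6 + 1\right)}\right)^{2}} = \sqrt{2367852 + \left(17^{2} + \frac{1}{13 + \left(30 + 1\right)}\right)^{2}} = \sqrt{2367852 + \left(289 + \frac{1}{13 + 31}\right)^{2}} = \sqrt{2367852 + \left(289 + \frac{1}{44}\right)^{2}} = \sqrt{2367852 + \left(\frac{12717}{44}\right)^{2}} = \sqrt{2367852 + \frac{161722089}{1936}} = \sqrt{\frac{4745883561}{1936}} = \frac{\sqrt{4745883561}}{44}$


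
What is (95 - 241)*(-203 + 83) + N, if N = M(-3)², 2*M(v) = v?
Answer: 70089/4 ≈ 17522.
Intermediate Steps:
M(v) = v/2
N = 9/4 (N = ((½)*(-3))² = (-3/2)² = 9/4 ≈ 2.2500)
(95 - 241)*(-203 + 83) + N = (95 - 241)*(-203 + 83) + 9/4 = -146*(-120) + 9/4 = 17520 + 9/4 = 70089/4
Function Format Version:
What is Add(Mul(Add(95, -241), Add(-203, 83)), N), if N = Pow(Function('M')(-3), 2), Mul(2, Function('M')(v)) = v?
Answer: Rational(70089, 4) ≈ 17522.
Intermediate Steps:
Function('M')(v) = Mul(Rational(1, 2), v)
N = Rational(9, 4) (N = Pow(Mul(Rational(1, 2), -3), 2) = Pow(Rational(-3, 2), 2) = Rational(9, 4) ≈ 2.2500)
Add(Mul(Add(95, -241), Add(-203, 83)), N) = Add(Mul(Add(95, -241), Add(-203, 83)), Rational(9, 4)) = Add(Mul(-146, -120), Rational(9, 4)) = Add(17520, Rational(9, 4)) = Rational(70089, 4)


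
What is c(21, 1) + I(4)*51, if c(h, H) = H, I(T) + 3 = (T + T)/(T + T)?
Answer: -101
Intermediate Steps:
I(T) = -2 (I(T) = -3 + (T + T)/(T + T) = -3 + (2*T)/((2*T)) = -3 + (2*T)*(1/(2*T)) = -3 + 1 = -2)
c(21, 1) + I(4)*51 = 1 - 2*51 = 1 - 102 = -101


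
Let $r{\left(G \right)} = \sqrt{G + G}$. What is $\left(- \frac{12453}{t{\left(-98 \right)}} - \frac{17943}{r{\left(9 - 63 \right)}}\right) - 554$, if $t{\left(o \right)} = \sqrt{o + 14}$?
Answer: $-554 + \frac{593 i \sqrt{21}}{2} + \frac{5981 i \sqrt{3}}{6} \approx -554.0 + 3085.3 i$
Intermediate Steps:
$t{\left(o \right)} = \sqrt{14 + o}$
$r{\left(G \right)} = \sqrt{2} \sqrt{G}$ ($r{\left(G \right)} = \sqrt{2 G} = \sqrt{2} \sqrt{G}$)
$\left(- \frac{12453}{t{\left(-98 \right)}} - \frac{17943}{r{\left(9 - 63 \right)}}\right) - 554 = \left(- \frac{12453}{\sqrt{14 - 98}} - \frac{17943}{\sqrt{2} \sqrt{9 - 63}}\right) - 554 = \left(- \frac{12453}{\sqrt{-84}} - \frac{17943}{\sqrt{2} \sqrt{9 - 63}}\right) - 554 = \left(- \frac{12453}{2 i \sqrt{21}} - \frac{17943}{\sqrt{2} \sqrt{-54}}\right) - 554 = \left(- 12453 \left(- \frac{i \sqrt{21}}{42}\right) - \frac{17943}{\sqrt{2} \cdot 3 i \sqrt{6}}\right) - 554 = \left(\frac{593 i \sqrt{21}}{2} - \frac{17943}{6 i \sqrt{3}}\right) - 554 = \left(\frac{593 i \sqrt{21}}{2} - 17943 \left(- \frac{i \sqrt{3}}{18}\right)\right) - 554 = \left(\frac{593 i \sqrt{21}}{2} + \frac{5981 i \sqrt{3}}{6}\right) - 554 = -554 + \frac{593 i \sqrt{21}}{2} + \frac{5981 i \sqrt{3}}{6}$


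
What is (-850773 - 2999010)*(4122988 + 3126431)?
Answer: -27908690026077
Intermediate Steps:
(-850773 - 2999010)*(4122988 + 3126431) = -3849783*7249419 = -27908690026077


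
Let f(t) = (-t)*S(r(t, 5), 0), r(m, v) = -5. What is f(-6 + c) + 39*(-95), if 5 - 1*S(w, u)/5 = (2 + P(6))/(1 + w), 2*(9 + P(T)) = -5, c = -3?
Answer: -28695/8 ≈ -3586.9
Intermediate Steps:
P(T) = -23/2 (P(T) = -9 + (1/2)*(-5) = -9 - 5/2 = -23/2)
S(w, u) = 25 + 95/(2*(1 + w)) (S(w, u) = 25 - 5*(2 - 23/2)/(1 + w) = 25 - (-95)/(2*(1 + w)) = 25 + 95/(2*(1 + w)))
f(t) = -105*t/8 (f(t) = (-t)*(5*(29 + 10*(-5))/(2*(1 - 5))) = (-t)*((5/2)*(29 - 50)/(-4)) = (-t)*((5/2)*(-1/4)*(-21)) = -t*(105/8) = -105*t/8)
f(-6 + c) + 39*(-95) = -105*(-6 - 3)/8 + 39*(-95) = -105/8*(-9) - 3705 = 945/8 - 3705 = -28695/8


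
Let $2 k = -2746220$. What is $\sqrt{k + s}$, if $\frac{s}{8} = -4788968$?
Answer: $11 i \sqrt{327974} \approx 6299.6 i$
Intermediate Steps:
$s = -38311744$ ($s = 8 \left(-4788968\right) = -38311744$)
$k = -1373110$ ($k = \frac{1}{2} \left(-2746220\right) = -1373110$)
$\sqrt{k + s} = \sqrt{-1373110 - 38311744} = \sqrt{-39684854} = 11 i \sqrt{327974}$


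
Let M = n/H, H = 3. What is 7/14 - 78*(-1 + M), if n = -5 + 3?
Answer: 261/2 ≈ 130.50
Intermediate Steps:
n = -2
M = -⅔ (M = -2/3 = -2*⅓ = -⅔ ≈ -0.66667)
7/14 - 78*(-1 + M) = 7/14 - 78*(-1 - ⅔) = 7*(1/14) - 78*(-5)/3 = ½ - 13*(-10) = ½ + 130 = 261/2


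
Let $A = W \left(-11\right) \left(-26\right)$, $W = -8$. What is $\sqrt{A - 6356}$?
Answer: $2 i \sqrt{2161} \approx 92.973 i$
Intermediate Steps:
$A = -2288$ ($A = \left(-8\right) \left(-11\right) \left(-26\right) = 88 \left(-26\right) = -2288$)
$\sqrt{A - 6356} = \sqrt{-2288 - 6356} = \sqrt{-8644} = 2 i \sqrt{2161}$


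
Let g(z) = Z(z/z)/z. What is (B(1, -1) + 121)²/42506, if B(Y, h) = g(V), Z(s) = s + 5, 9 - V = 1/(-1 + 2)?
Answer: 237169/680096 ≈ 0.34873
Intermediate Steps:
V = 8 (V = 9 - 1/(-1 + 2) = 9 - 1/1 = 9 - 1*1 = 9 - 1 = 8)
Z(s) = 5 + s
g(z) = 6/z (g(z) = (5 + z/z)/z = (5 + 1)/z = 6/z)
B(Y, h) = ¾ (B(Y, h) = 6/8 = 6*(⅛) = ¾)
(B(1, -1) + 121)²/42506 = (¾ + 121)²/42506 = (487/4)²*(1/42506) = (237169/16)*(1/42506) = 237169/680096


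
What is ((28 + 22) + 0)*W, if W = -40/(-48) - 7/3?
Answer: -75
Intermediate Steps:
W = -3/2 (W = -40*(-1/48) - 7*⅓ = ⅚ - 7/3 = -3/2 ≈ -1.5000)
((28 + 22) + 0)*W = ((28 + 22) + 0)*(-3/2) = (50 + 0)*(-3/2) = 50*(-3/2) = -75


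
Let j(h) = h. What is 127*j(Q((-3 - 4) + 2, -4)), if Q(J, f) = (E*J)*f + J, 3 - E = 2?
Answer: 1905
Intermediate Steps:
E = 1 (E = 3 - 1*2 = 3 - 2 = 1)
Q(J, f) = J + J*f (Q(J, f) = (1*J)*f + J = J*f + J = J + J*f)
127*j(Q((-3 - 4) + 2, -4)) = 127*(((-3 - 4) + 2)*(1 - 4)) = 127*((-7 + 2)*(-3)) = 127*(-5*(-3)) = 127*15 = 1905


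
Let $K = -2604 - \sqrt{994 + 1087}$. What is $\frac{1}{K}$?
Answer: $- \frac{2604}{6778735} + \frac{\sqrt{2081}}{6778735} \approx -0.00037741$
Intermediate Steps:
$K = -2604 - \sqrt{2081} \approx -2649.6$
$\frac{1}{K} = \frac{1}{-2604 - \sqrt{2081}}$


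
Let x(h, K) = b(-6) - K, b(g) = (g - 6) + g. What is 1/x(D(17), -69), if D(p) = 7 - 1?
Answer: 1/51 ≈ 0.019608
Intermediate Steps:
b(g) = -6 + 2*g (b(g) = (-6 + g) + g = -6 + 2*g)
D(p) = 6
x(h, K) = -18 - K (x(h, K) = (-6 + 2*(-6)) - K = (-6 - 12) - K = -18 - K)
1/x(D(17), -69) = 1/(-18 - 1*(-69)) = 1/(-18 + 69) = 1/51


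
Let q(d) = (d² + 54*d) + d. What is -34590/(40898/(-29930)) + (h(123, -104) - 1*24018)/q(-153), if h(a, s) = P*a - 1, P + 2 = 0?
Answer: 7760988218915/306612306 ≈ 25312.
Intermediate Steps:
P = -2 (P = -2 + 0 = -2)
h(a, s) = -1 - 2*a (h(a, s) = -2*a - 1 = -1 - 2*a)
q(d) = d² + 55*d
-34590/(40898/(-29930)) + (h(123, -104) - 1*24018)/q(-153) = -34590/(40898/(-29930)) + ((-1 - 2*123) - 1*24018)/((-153*(55 - 153))) = -34590/(40898*(-1/29930)) + ((-1 - 246) - 24018)/((-153*(-98))) = -34590/(-20449/14965) + (-247 - 24018)/14994 = -34590*(-14965/20449) - 24265*1/14994 = 517639350/20449 - 24265/14994 = 7760988218915/306612306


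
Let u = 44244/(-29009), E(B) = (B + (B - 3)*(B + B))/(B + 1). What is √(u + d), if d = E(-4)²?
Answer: 2*√565981109815/87027 ≈ 17.289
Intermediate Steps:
E(B) = (B + 2*B*(-3 + B))/(1 + B) (E(B) = (B + (-3 + B)*(2*B))/(1 + B) = (B + 2*B*(-3 + B))/(1 + B))
u = -44244/29009 (u = 44244*(-1/29009) = -44244/29009 ≈ -1.5252)
d = 2704/9 (d = (-4*(-5 + 2*(-4))/(1 - 4))² = (-4*(-5 - 8)/(-3))² = (-4*(-⅓)*(-13))² = (-52/3)² = 2704/9 ≈ 300.44)
√(u + d) = √(-44244/29009 + 2704/9) = √(78042140/261081) = 2*√565981109815/87027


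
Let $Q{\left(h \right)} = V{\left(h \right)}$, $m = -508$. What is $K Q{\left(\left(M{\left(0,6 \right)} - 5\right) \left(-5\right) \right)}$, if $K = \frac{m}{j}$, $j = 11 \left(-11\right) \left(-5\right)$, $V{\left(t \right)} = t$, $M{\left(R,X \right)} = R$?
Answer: $- \frac{2540}{121} \approx -20.992$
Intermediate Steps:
$j = 605$ ($j = \left(-121\right) \left(-5\right) = 605$)
$Q{\left(h \right)} = h$
$K = - \frac{508}{605} \approx -0.83967$
$K Q{\left(\left(M{\left(0,6 \right)} - 5\right) \left(-5\right) \right)} = - \frac{508 \left(0 - 5\right) \left(-5\right)}{605} = - \frac{508 \left(\left(-5\right) \left(-5\right)\right)}{605} = \left(- \frac{508}{605}\right) 25 = - \frac{2540}{121}$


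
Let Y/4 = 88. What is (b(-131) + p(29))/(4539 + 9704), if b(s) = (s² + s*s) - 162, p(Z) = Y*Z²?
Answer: 330192/14243 ≈ 23.183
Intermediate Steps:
Y = 352 (Y = 4*88 = 352)
p(Z) = 352*Z²
b(s) = -162 + 2*s² (b(s) = (s² + s²) - 162 = 2*s² - 162 = -162 + 2*s²)
(b(-131) + p(29))/(4539 + 9704) = ((-162 + 2*(-131)²) + 352*29²)/(4539 + 9704) = ((-162 + 2*17161) + 352*841)/14243 = ((-162 + 34322) + 296032)*(1/14243) = (34160 + 296032)*(1/14243) = 330192*(1/14243) = 330192/14243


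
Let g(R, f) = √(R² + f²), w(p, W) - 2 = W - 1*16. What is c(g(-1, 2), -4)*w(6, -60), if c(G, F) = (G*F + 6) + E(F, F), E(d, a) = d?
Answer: -148 + 296*√5 ≈ 513.88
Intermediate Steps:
w(p, W) = -14 + W (w(p, W) = 2 + (W - 1*16) = 2 + (W - 16) = 2 + (-16 + W) = -14 + W)
c(G, F) = 6 + F + F*G (c(G, F) = (G*F + 6) + F = (F*G + 6) + F = (6 + F*G) + F = 6 + F + F*G)
c(g(-1, 2), -4)*w(6, -60) = (6 - 4 - 4*√((-1)² + 2²))*(-14 - 60) = (6 - 4 - 4*√(1 + 4))*(-74) = (6 - 4 - 4*√5)*(-74) = (2 - 4*√5)*(-74) = -148 + 296*√5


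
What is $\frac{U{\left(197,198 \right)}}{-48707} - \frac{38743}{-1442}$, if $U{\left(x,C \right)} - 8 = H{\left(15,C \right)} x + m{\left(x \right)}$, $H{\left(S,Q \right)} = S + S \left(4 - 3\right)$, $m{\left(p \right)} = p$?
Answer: $\frac{1878237471}{70235494} \approx 26.742$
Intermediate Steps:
$H{\left(S,Q \right)} = 2 S$ ($H{\left(S,Q \right)} = S + S 1 = S + S = 2 S$)
$U{\left(x,C \right)} = 8 + 31 x$ ($U{\left(x,C \right)} = 8 + \left(2 \cdot 15 x + x\right) = 8 + \left(30 x + x\right) = 8 + 31 x$)
$\frac{U{\left(197,198 \right)}}{-48707} - \frac{38743}{-1442} = \frac{8 + 31 \cdot 197}{-48707} - \frac{38743}{-1442} = \left(8 + 6107\right) \left(- \frac{1}{48707}\right) - - \frac{38743}{1442} = 6115 \left(- \frac{1}{48707}\right) + \frac{38743}{1442} = - \frac{6115}{48707} + \frac{38743}{1442} = \frac{1878237471}{70235494}$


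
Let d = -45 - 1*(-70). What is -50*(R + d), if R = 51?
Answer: -3800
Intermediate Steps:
d = 25 (d = -45 + 70 = 25)
-50*(R + d) = -50*(51 + 25) = -50*76 = -3800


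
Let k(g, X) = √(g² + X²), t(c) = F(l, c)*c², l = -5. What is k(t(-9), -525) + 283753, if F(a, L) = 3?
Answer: 283753 + 3*√37186 ≈ 2.8433e+5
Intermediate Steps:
t(c) = 3*c²
k(g, X) = √(X² + g²)
k(t(-9), -525) + 283753 = √((-525)² + (3*(-9)²)²) + 283753 = √(275625 + (3*81)²) + 283753 = √(275625 + 243²) + 283753 = √(275625 + 59049) + 283753 = √334674 + 283753 = 3*√37186 + 283753 = 283753 + 3*√37186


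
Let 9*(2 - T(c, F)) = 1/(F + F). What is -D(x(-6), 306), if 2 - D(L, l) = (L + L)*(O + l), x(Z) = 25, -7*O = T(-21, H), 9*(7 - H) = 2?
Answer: 6526171/427 ≈ 15284.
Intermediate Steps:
H = 61/9 (H = 7 - ⅑*2 = 7 - 2/9 = 61/9 ≈ 6.7778)
T(c, F) = 2 - 1/(18*F) (T(c, F) = 2 - 1/(9*(F + F)) = 2 - 1/(2*F)/9 = 2 - 1/(18*F))
O = -243/854 (O = -(2 - 1/(18*61/9))/7 = -(2 - 1/18*9/61)/7 = -(2 - 1/122)/7 = -⅐*243/122 = -243/854 ≈ -0.28454)
D(L, l) = 2 - 2*L*(-243/854 + l) (D(L, l) = 2 - (L + L)*(-243/854 + l) = 2 - 2*L*(-243/854 + l))
-D(x(-6), 306) = -(2 + (243/427)*25 - 2*25*306) = -(2 + 6075/427 - 15300) = -1*(-6526171/427) = 6526171/427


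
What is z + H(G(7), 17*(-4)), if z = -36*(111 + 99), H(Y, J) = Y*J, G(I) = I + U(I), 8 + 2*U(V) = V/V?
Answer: -7798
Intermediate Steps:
U(V) = -7/2 (U(V) = -4 + (V/V)/2 = -4 + (1/2)*1 = -4 + 1/2 = -7/2)
G(I) = -7/2 + I (G(I) = I - 7/2 = -7/2 + I)
H(Y, J) = J*Y
z = -7560 (z = -36*210 = -7560)
z + H(G(7), 17*(-4)) = -7560 + (17*(-4))*(-7/2 + 7) = -7560 - 68*7/2 = -7560 - 238 = -7798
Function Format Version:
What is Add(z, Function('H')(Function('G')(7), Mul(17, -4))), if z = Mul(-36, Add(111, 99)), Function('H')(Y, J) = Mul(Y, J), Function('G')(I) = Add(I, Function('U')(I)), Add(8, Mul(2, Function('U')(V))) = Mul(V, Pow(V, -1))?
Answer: -7798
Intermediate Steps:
Function('U')(V) = Rational(-7, 2) (Function('U')(V) = Add(-4, Mul(Rational(1, 2), Mul(V, Pow(V, -1)))) = Add(-4, Mul(Rational(1, 2), 1)) = Add(-4, Rational(1, 2)) = Rational(-7, 2))
Function('G')(I) = Add(Rational(-7, 2), I) (Function('G')(I) = Add(I, Rational(-7, 2)) = Add(Rational(-7, 2), I))
Function('H')(Y, J) = Mul(J, Y)
z = -7560 (z = Mul(-36, 210) = -7560)
Add(z, Function('H')(Function('G')(7), Mul(17, -4))) = Add(-7560, Mul(Mul(17, -4), Add(Rational(-7, 2), 7))) = Add(-7560, Mul(-68, Rational(7, 2))) = Add(-7560, -238) = -7798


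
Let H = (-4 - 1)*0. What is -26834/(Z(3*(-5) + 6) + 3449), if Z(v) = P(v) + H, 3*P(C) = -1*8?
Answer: -80502/10339 ≈ -7.7862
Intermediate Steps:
P(C) = -8/3 (P(C) = (-1*8)/3 = (⅓)*(-8) = -8/3)
H = 0 (H = -5*0 = 0)
Z(v) = -8/3 (Z(v) = -8/3 + 0 = -8/3)
-26834/(Z(3*(-5) + 6) + 3449) = -26834/(-8/3 + 3449) = -26834/10339/3 = -26834*3/10339 = -80502/10339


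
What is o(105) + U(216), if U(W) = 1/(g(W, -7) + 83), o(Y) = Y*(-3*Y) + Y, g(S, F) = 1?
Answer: -2769479/84 ≈ -32970.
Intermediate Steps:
o(Y) = Y - 3*Y**2 (o(Y) = -3*Y**2 + Y = Y - 3*Y**2)
U(W) = 1/84 (U(W) = 1/(1 + 83) = 1/84)
o(105) + U(216) = 105*(1 - 3*105) + 1/84 = 105*(1 - 315) + 1/84 = 105*(-314) + 1/84 = -32970 + 1/84 = -2769479/84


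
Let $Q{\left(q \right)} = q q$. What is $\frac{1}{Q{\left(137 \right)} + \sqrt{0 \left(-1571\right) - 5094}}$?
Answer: $\frac{18769}{352280455} - \frac{3 i \sqrt{566}}{352280455} \approx 5.3279 \cdot 10^{-5} - 2.026 \cdot 10^{-7} i$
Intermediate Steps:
$Q{\left(q \right)} = q^{2}$
$\frac{1}{Q{\left(137 \right)} + \sqrt{0 \left(-1571\right) - 5094}} = \frac{1}{137^{2} + \sqrt{0 \left(-1571\right) - 5094}} = \frac{1}{18769 + \sqrt{0 - 5094}} = \frac{1}{18769 + \sqrt{-5094}} = \frac{1}{18769 + 3 i \sqrt{566}}$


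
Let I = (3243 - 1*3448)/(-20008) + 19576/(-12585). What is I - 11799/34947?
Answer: -44901783209/23847366840 ≈ -1.8829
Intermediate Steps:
I = -9490163/6141480 (I = (3243 - 3448)*(-1/20008) + 19576*(-1/12585) = -205*(-1/20008) - 19576/12585 = 5/488 - 19576/12585 = -9490163/6141480 ≈ -1.5453)
I - 11799/34947 = -9490163/6141480 - 11799/34947 = -9490163/6141480 - 11799*1/34947 = -9490163/6141480 - 1311/3883 = -44901783209/23847366840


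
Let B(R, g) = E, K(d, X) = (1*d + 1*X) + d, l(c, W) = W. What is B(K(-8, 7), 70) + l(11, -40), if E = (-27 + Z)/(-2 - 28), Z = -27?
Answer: -191/5 ≈ -38.200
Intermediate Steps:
K(d, X) = X + 2*d (K(d, X) = (d + X) + d = (X + d) + d = X + 2*d)
E = 9/5 (E = (-27 - 27)/(-2 - 28) = -54/(-30) = -54*(-1/30) = 9/5 ≈ 1.8000)
B(R, g) = 9/5
B(K(-8, 7), 70) + l(11, -40) = 9/5 - 40 = -191/5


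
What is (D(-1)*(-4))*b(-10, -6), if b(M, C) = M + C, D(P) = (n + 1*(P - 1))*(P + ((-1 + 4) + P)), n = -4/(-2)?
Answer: 0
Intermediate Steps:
n = 2 (n = -4*(-½) = 2)
D(P) = (1 + P)*(3 + 2*P) (D(P) = (2 + 1*(P - 1))*(P + ((-1 + 4) + P)) = (2 + 1*(-1 + P))*(P + (3 + P)) = (2 + (-1 + P))*(3 + 2*P) = (1 + P)*(3 + 2*P))
b(M, C) = C + M
(D(-1)*(-4))*b(-10, -6) = ((3 + 2*(-1)² + 5*(-1))*(-4))*(-6 - 10) = ((3 + 2*1 - 5)*(-4))*(-16) = ((3 + 2 - 5)*(-4))*(-16) = (0*(-4))*(-16) = 0*(-16) = 0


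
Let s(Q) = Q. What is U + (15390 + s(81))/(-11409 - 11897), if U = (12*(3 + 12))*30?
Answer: 125836929/23306 ≈ 5399.3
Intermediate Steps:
U = 5400 (U = (12*15)*30 = 180*30 = 5400)
U + (15390 + s(81))/(-11409 - 11897) = 5400 + (15390 + 81)/(-11409 - 11897) = 5400 + 15471/(-23306) = 5400 + 15471*(-1/23306) = 5400 - 15471/23306 = 125836929/23306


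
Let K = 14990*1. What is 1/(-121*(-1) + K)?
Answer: 1/15111 ≈ 6.6177e-5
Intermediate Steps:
K = 14990
1/(-121*(-1) + K) = 1/(-121*(-1) + 14990) = 1/(121 + 14990) = 1/15111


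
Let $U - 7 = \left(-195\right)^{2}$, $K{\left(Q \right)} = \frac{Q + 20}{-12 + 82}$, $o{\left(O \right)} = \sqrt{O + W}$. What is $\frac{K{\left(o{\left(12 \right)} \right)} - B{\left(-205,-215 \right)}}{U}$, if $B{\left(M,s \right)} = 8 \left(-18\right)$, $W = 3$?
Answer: $\frac{505}{133112} + \frac{\sqrt{15}}{2662240} \approx 0.0037953$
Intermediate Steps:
$B{\left(M,s \right)} = -144$
$o{\left(O \right)} = \sqrt{3 + O}$ ($o{\left(O \right)} = \sqrt{O + 3} = \sqrt{3 + O}$)
$K{\left(Q \right)} = \frac{2}{7} + \frac{Q}{70}$ ($K{\left(Q \right)} = \frac{20 + Q}{70} = \left(20 + Q\right) \frac{1}{70} = \frac{2}{7} + \frac{Q}{70}$)
$U = 38032$ ($U = 7 + \left(-195\right)^{2} = 7 + 38025 = 38032$)
$\frac{K{\left(o{\left(12 \right)} \right)} - B{\left(-205,-215 \right)}}{U} = \frac{\left(\frac{2}{7} + \frac{\sqrt{3 + 12}}{70}\right) - -144}{38032} = \left(\left(\frac{2}{7} + \frac{\sqrt{15}}{70}\right) + 144\right) \frac{1}{38032} = \left(\frac{1010}{7} + \frac{\sqrt{15}}{70}\right) \frac{1}{38032} = \frac{505}{133112} + \frac{\sqrt{15}}{2662240}$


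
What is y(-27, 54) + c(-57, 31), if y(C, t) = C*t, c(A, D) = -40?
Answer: -1498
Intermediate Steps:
y(-27, 54) + c(-57, 31) = -27*54 - 40 = -1458 - 40 = -1498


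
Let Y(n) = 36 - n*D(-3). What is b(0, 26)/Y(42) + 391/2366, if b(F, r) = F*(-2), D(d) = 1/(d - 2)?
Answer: 391/2366 ≈ 0.16526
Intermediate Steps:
D(d) = 1/(-2 + d)
b(F, r) = -2*F
Y(n) = 36 + n/5 (Y(n) = 36 - n/(-2 - 3) = 36 - n/(-5) = 36 - n*(-1)/5 = 36 - (-1)*n/5 = 36 + n/5)
b(0, 26)/Y(42) + 391/2366 = (-2*0)/(36 + (⅕)*42) + 391/2366 = 0/(36 + 42/5) + 391*(1/2366) = 0/(222/5) + 391/2366 = 0*(5/222) + 391/2366 = 0 + 391/2366 = 391/2366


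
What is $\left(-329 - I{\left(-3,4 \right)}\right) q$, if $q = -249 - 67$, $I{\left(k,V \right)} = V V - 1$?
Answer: $108704$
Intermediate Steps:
$I{\left(k,V \right)} = -1 + V^{2}$ ($I{\left(k,V \right)} = V^{2} - 1 = -1 + V^{2}$)
$q = -316$
$\left(-329 - I{\left(-3,4 \right)}\right) q = \left(-329 - \left(-1 + 4^{2}\right)\right) \left(-316\right) = \left(-329 - \left(-1 + 16\right)\right) \left(-316\right) = \left(-329 - 15\right) \left(-316\right) = \left(-344\right) \left(-316\right) = 108704$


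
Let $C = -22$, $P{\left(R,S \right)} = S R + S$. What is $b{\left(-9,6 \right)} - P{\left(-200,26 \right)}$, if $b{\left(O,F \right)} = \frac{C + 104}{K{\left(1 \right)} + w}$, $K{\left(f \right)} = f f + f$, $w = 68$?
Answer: $\frac{181131}{35} \approx 5175.2$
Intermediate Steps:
$P{\left(R,S \right)} = S + R S$ ($P{\left(R,S \right)} = R S + S = S + R S$)
$K{\left(f \right)} = f + f^{2}$ ($K{\left(f \right)} = f^{2} + f = f + f^{2}$)
$b{\left(O,F \right)} = \frac{41}{35}$ ($b{\left(O,F \right)} = \frac{-22 + 104}{1 \left(1 + 1\right) + 68} = \frac{82}{1 \cdot 2 + 68} = \frac{82}{2 + 68} = \frac{82}{70} = 82 \cdot \frac{1}{70} = \frac{41}{35}$)
$b{\left(-9,6 \right)} - P{\left(-200,26 \right)} = \frac{41}{35} - 26 \left(1 - 200\right) = \frac{41}{35} - 26 \left(-199\right) = \frac{41}{35} - -5174 = \frac{41}{35} + 5174 = \frac{181131}{35}$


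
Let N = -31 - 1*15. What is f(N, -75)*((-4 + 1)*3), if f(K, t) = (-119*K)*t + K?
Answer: 3695364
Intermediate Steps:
N = -46 (N = -31 - 15 = -46)
f(K, t) = K - 119*K*t (f(K, t) = -119*K*t + K = K - 119*K*t)
f(N, -75)*((-4 + 1)*3) = (-46*(1 - 119*(-75)))*((-4 + 1)*3) = (-46*(1 + 8925))*(-3*3) = -46*8926*(-9) = -410596*(-9) = 3695364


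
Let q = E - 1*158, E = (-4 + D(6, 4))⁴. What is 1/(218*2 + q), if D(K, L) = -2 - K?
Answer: 1/21014 ≈ 4.7587e-5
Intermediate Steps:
E = 20736 (E = (-4 + (-2 - 1*6))⁴ = (-4 + (-2 - 6))⁴ = (-4 - 8)⁴ = (-12)⁴ = 20736)
q = 20578 (q = 20736 - 1*158 = 20736 - 158 = 20578)
1/(218*2 + q) = 1/(218*2 + 20578) = 1/(436 + 20578) = 1/21014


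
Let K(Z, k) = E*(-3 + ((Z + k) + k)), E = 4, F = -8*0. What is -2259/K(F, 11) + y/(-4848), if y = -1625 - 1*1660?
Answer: -891831/30704 ≈ -29.046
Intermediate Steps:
F = 0
y = -3285 (y = -1625 - 1660 = -3285)
K(Z, k) = -12 + 4*Z + 8*k (K(Z, k) = 4*(-3 + ((Z + k) + k)) = 4*(-3 + (Z + 2*k)) = 4*(-3 + Z + 2*k) = -12 + 4*Z + 8*k)
-2259/K(F, 11) + y/(-4848) = -2259/(-12 + 4*0 + 8*11) - 3285/(-4848) = -2259/(-12 + 0 + 88) - 3285*(-1/4848) = -2259/76 + 1095/1616 = -891831/30704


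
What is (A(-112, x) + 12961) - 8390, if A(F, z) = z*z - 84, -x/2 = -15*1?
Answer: 5387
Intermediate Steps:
x = 30 (x = -(-30) = -2*(-15) = 30)
A(F, z) = -84 + z² (A(F, z) = z² - 84 = -84 + z²)
(A(-112, x) + 12961) - 8390 = ((-84 + 30²) + 12961) - 8390 = ((-84 + 900) + 12961) - 8390 = (816 + 12961) - 8390 = 13777 - 8390 = 5387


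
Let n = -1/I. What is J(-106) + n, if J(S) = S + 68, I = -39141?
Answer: -1487357/39141 ≈ -38.000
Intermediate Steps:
J(S) = 68 + S
n = 1/39141 (n = -1/(-39141) = -1*(-1/39141) = 1/39141 ≈ 2.5549e-5)
J(-106) + n = (68 - 106) + 1/39141 = -38 + 1/39141 = -1487357/39141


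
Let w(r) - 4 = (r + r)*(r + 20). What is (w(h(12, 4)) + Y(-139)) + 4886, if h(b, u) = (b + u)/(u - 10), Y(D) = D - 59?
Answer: 41396/9 ≈ 4599.6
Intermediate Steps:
Y(D) = -59 + D
h(b, u) = (b + u)/(-10 + u)
w(r) = 4 + 2*r*(20 + r) (w(r) = 4 + (r + r)*(r + 20) = 4 + (2*r)*(20 + r) = 4 + 2*r*(20 + r))
(w(h(12, 4)) + Y(-139)) + 4886 = ((4 + 2*((12 + 4)/(-10 + 4))² + 40*((12 + 4)/(-10 + 4))) + (-59 - 139)) + 4886 = ((4 + 2*(16/(-6))² + 40*(16/(-6))) - 198) + 4886 = ((4 + 2*(-⅙*16)² + 40*(-⅙*16)) - 198) + 4886 = ((4 + 2*(-8/3)² + 40*(-8/3)) - 198) + 4886 = ((4 + 2*(64/9) - 320/3) - 198) + 4886 = ((4 + 128/9 - 320/3) - 198) + 4886 = (-796/9 - 198) + 4886 = -2578/9 + 4886 = 41396/9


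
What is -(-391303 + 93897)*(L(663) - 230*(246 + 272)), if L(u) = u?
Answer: -35235770662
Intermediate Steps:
-(-391303 + 93897)*(L(663) - 230*(246 + 272)) = -(-391303 + 93897)*(663 - 230*(246 + 272)) = -(-297406)*(663 - 230*518) = -(-297406)*(663 - 119140) = -(-297406)*(-118477) = -1*35235770662 = -35235770662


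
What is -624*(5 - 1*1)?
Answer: -2496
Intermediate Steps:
-624*(5 - 1*1) = -624*(5 - 1) = -624*4 = -2496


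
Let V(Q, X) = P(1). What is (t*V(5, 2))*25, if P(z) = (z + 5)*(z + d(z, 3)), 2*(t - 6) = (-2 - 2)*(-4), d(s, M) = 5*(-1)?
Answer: -8400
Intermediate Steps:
d(s, M) = -5
t = 14 (t = 6 + ((-2 - 2)*(-4))/2 = 6 + (-4*(-4))/2 = 6 + (½)*16 = 6 + 8 = 14)
P(z) = (-5 + z)*(5 + z) (P(z) = (z + 5)*(z - 5) = (5 + z)*(-5 + z) = (-5 + z)*(5 + z))
V(Q, X) = -24 (V(Q, X) = -25 + 1² = -25 + 1 = -24)
(t*V(5, 2))*25 = (14*(-24))*25 = -336*25 = -8400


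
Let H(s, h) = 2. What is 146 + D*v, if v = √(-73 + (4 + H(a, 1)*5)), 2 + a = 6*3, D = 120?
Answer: 146 + 120*I*√59 ≈ 146.0 + 921.74*I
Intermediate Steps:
a = 16 (a = -2 + 6*3 = -2 + 18 = 16)
v = I*√59 (v = √(-73 + (4 + 2*5)) = √(-73 + (4 + 10)) = √(-73 + 14) = √(-59) = I*√59 ≈ 7.6811*I)
146 + D*v = 146 + 120*(I*√59) = 146 + 120*I*√59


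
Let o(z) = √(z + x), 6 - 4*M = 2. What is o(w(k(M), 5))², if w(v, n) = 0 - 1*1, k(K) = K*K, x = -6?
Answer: -7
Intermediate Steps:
M = 1 (M = 3/2 - ¼*2 = 3/2 - ½ = 1)
k(K) = K²
w(v, n) = -1 (w(v, n) = 0 - 1 = -1)
o(z) = √(-6 + z) (o(z) = √(z - 6) = √(-6 + z))
o(w(k(M), 5))² = (√(-6 - 1))² = (√(-7))² = (I*√7)² = -7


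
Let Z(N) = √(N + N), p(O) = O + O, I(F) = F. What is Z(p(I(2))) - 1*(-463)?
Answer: 463 + 2*√2 ≈ 465.83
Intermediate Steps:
p(O) = 2*O
Z(N) = √2*√N (Z(N) = √(2*N) = √2*√N)
Z(p(I(2))) - 1*(-463) = √2*√(2*2) - 1*(-463) = √2*√4 + 463 = √2*2 + 463 = 2*√2 + 463 = 463 + 2*√2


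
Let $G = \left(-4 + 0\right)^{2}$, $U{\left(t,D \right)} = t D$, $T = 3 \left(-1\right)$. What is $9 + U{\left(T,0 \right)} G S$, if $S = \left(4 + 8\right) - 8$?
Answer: $9$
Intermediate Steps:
$T = -3$
$U{\left(t,D \right)} = D t$
$S = 4$ ($S = 12 - 8 = 4$)
$G = 16$ ($G = \left(-4\right)^{2} = 16$)
$9 + U{\left(T,0 \right)} G S = 9 + 0 \left(-3\right) 16 \cdot 4 = 9 + 0 \cdot 16 \cdot 4 = 9 + 0 \cdot 4 = 9 + 0 = 9$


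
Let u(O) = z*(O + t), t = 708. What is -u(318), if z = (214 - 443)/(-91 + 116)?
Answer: 234954/25 ≈ 9398.2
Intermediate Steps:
z = -229/25 ≈ -9.1600
u(O) = -162132/25 - 229*O/25 (u(O) = -229*(O + 708)/25 = -229*(708 + O)/25 = -162132/25 - 229*O/25)
-u(318) = -(-162132/25 - 229/25*318) = -(-162132/25 - 72822/25) = -1*(-234954/25) = 234954/25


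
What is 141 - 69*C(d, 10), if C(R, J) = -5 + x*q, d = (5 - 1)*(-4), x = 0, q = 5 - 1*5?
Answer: 486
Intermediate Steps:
q = 0 (q = 5 - 5 = 0)
d = -16 (d = 4*(-4) = -16)
C(R, J) = -5 (C(R, J) = -5 + 0*0 = -5 + 0 = -5)
141 - 69*C(d, 10) = 141 - 69*(-5) = 141 + 345 = 486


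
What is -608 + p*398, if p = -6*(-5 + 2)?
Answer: 6556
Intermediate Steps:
p = 18 (p = -6*(-3) = 18)
-608 + p*398 = -608 + 18*398 = -608 + 7164 = 6556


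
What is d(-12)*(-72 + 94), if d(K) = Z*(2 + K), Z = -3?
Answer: 660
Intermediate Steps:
d(K) = -6 - 3*K (d(K) = -3*(2 + K) = -6 - 3*K)
d(-12)*(-72 + 94) = (-6 - 3*(-12))*(-72 + 94) = (-6 + 36)*22 = 30*22 = 660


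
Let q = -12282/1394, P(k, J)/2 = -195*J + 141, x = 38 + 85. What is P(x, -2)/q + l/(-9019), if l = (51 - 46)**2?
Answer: -2225381197/18461893 ≈ -120.54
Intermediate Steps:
x = 123
P(k, J) = 282 - 390*J (P(k, J) = 2*(-195*J + 141) = 2*(141 - 195*J) = 282 - 390*J)
q = -6141/697 (q = -12282*1/1394 = -6141/697 ≈ -8.8106)
l = 25 (l = 5**2 = 25)
P(x, -2)/q + l/(-9019) = (282 - 390*(-2))/(-6141/697) + 25/(-9019) = (282 + 780)*(-697/6141) + 25*(-1/9019) = 1062*(-697/6141) - 25/9019 = -246738/2047 - 25/9019 = -2225381197/18461893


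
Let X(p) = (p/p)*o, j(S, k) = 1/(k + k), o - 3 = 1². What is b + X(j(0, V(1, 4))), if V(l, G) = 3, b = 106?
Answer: 110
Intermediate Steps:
o = 4 (o = 3 + 1² = 3 + 1 = 4)
j(S, k) = 1/(2*k)
X(p) = 4 (X(p) = (p/p)*4 = 1*4 = 4)
b + X(j(0, V(1, 4))) = 106 + 4 = 110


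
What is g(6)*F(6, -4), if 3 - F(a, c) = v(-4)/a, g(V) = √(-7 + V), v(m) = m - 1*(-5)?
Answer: 17*I/6 ≈ 2.8333*I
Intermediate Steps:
v(m) = 5 + m (v(m) = m + 5 = 5 + m)
F(a, c) = 3 - 1/a (F(a, c) = 3 - (5 - 4)/a = 3 - 1/a)
g(6)*F(6, -4) = √(-7 + 6)*(3 - 1/6) = √(-1)*(3 - 1*⅙) = I*(3 - ⅙) = I*(17/6) = 17*I/6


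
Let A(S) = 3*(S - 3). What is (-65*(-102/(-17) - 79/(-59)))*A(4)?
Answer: -84435/59 ≈ -1431.1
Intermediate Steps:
A(S) = -9 + 3*S (A(S) = 3*(-3 + S) = -9 + 3*S)
(-65*(-102/(-17) - 79/(-59)))*A(4) = (-65*(-102/(-17) - 79/(-59)))*(-9 + 3*4) = (-65*(-102*(-1/17) - 79*(-1/59)))*(-9 + 12) = -65*(6 + 79/59)*3 = -65*433/59*3 = -28145/59*3 = -84435/59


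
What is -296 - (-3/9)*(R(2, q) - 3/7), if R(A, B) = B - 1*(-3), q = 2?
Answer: -6184/21 ≈ -294.48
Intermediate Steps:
R(A, B) = 3 + B (R(A, B) = B + 3 = 3 + B)
-296 - (-3/9)*(R(2, q) - 3/7) = -296 - (-3/9)*((3 + 2) - 3/7) = -296 - (-3*⅑)*(5 - 3*⅐) = -296 - (-1)*(5 - 3/7)/3 = -296 - (-1)*32/(3*7) = -296 - 1*(-32/21) = -296 + 32/21 = -6184/21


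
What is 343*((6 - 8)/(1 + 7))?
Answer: -343/4 ≈ -85.750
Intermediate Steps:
343*((6 - 8)/(1 + 7)) = 343*(-2/8) = 343*(-2*⅛) = 343*(-¼) = -343/4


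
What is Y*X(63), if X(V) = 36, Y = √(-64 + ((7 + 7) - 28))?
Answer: 36*I*√78 ≈ 317.94*I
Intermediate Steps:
Y = I*√78 (Y = √(-64 + (14 - 28)) = √(-64 - 14) = √(-78) = I*√78 ≈ 8.8318*I)
Y*X(63) = (I*√78)*36 = 36*I*√78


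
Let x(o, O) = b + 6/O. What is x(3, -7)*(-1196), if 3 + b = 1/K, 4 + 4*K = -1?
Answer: 194948/35 ≈ 5569.9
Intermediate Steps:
K = -5/4 (K = -1 + (¼)*(-1) = -1 - ¼ = -5/4 ≈ -1.2500)
b = -19/5 (b = -3 + 1/(-5/4) = -3 - ⅘ = -19/5 ≈ -3.8000)
x(o, O) = -19/5 + 6/O
x(3, -7)*(-1196) = (-19/5 + 6/(-7))*(-1196) = (-19/5 + 6*(-⅐))*(-1196) = (-19/5 - 6/7)*(-1196) = -163/35*(-1196) = 194948/35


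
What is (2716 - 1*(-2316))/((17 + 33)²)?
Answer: 1258/625 ≈ 2.0128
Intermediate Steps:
(2716 - 1*(-2316))/((17 + 33)²) = (2716 + 2316)/(50²) = 5032/2500 = 5032*(1/2500) = 1258/625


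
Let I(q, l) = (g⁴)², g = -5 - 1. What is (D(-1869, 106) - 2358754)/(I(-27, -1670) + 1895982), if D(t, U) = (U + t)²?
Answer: 249805/1191866 ≈ 0.20959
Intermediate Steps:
g = -6
I(q, l) = 1679616 (I(q, l) = ((-6)⁴)² = 1296² = 1679616)
(D(-1869, 106) - 2358754)/(I(-27, -1670) + 1895982) = ((106 - 1869)² - 2358754)/(1679616 + 1895982) = ((-1763)² - 2358754)/3575598 = (3108169 - 2358754)*(1/3575598) = 749415*(1/3575598) = 249805/1191866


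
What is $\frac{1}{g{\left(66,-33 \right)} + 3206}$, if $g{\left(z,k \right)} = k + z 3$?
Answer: $\frac{1}{3371} \approx 0.00029665$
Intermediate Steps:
$g{\left(z,k \right)} = k + 3 z$
$\frac{1}{g{\left(66,-33 \right)} + 3206} = \frac{1}{\left(-33 + 3 \cdot 66\right) + 3206} = \frac{1}{\left(-33 + 198\right) + 3206} = \frac{1}{165 + 3206} = \frac{1}{3371}$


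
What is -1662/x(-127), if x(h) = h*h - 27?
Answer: -831/8051 ≈ -0.10322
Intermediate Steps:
x(h) = -27 + h² (x(h) = h² - 27 = -27 + h²)
-1662/x(-127) = -1662/(-27 + (-127)²) = -1662/(-27 + 16129) = -1662/16102 = -1662*1/16102 = -831/8051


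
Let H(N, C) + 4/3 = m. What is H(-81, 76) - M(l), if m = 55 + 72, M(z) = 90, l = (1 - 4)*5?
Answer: 107/3 ≈ 35.667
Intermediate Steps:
l = -15 (l = -3*5 = -15)
m = 127
H(N, C) = 377/3 (H(N, C) = -4/3 + 127 = 377/3)
H(-81, 76) - M(l) = 377/3 - 1*90 = 377/3 - 90 = 107/3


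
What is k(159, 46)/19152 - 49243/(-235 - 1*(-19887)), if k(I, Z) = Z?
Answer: -117774743/47046888 ≈ -2.5033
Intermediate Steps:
k(159, 46)/19152 - 49243/(-235 - 1*(-19887)) = 46/19152 - 49243/(-235 - 1*(-19887)) = 46*(1/19152) - 49243/(-235 + 19887) = 23/9576 - 49243/19652 = -117774743/47046888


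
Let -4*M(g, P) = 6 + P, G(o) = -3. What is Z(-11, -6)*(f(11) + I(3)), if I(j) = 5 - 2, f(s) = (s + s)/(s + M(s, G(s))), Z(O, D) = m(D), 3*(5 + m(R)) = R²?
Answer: 1477/41 ≈ 36.024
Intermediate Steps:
m(R) = -5 + R²/3
Z(O, D) = -5 + D²/3
M(g, P) = -3/2 - P/4 (M(g, P) = -(6 + P)/4 = -3/2 - P/4)
f(s) = 2*s/(-¾ + s) (f(s) = (s + s)/(s + (-3/2 - ¼*(-3))) = (2*s)/(s + (-3/2 + ¾)) = (2*s)/(s - ¾) = (2*s)/(-¾ + s) = 2*s/(-¾ + s))
I(j) = 3
Z(-11, -6)*(f(11) + I(3)) = (-5 + (⅓)*(-6)²)*(8*11/(-3 + 4*11) + 3) = (-5 + (⅓)*36)*(8*11/(-3 + 44) + 3) = (-5 + 12)*(8*11/41 + 3) = 7*(8*11*(1/41) + 3) = 7*(88/41 + 3) = 7*(211/41) = 1477/41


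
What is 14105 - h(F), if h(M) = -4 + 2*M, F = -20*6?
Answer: 14349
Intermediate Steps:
F = -120
14105 - h(F) = 14105 - (-4 + 2*(-120)) = 14105 - (-4 - 240) = 14105 - 1*(-244) = 14105 + 244 = 14349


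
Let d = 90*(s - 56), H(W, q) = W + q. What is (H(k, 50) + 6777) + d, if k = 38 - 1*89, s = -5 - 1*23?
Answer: -784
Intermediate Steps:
s = -28 (s = -5 - 23 = -28)
k = -51 (k = 38 - 89 = -51)
d = -7560 (d = 90*(-28 - 56) = 90*(-84) = -7560)
(H(k, 50) + 6777) + d = ((-51 + 50) + 6777) - 7560 = (-1 + 6777) - 7560 = 6776 - 7560 = -784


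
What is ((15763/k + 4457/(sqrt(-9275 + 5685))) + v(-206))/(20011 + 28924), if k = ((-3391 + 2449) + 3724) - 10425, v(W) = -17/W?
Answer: -3117247/77046102230 - 4457*I*sqrt(3590)/175676650 ≈ -4.046e-5 - 0.0015201*I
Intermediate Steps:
k = -7643 (k = (-942 + 3724) - 10425 = 2782 - 10425 = -7643)
((15763/k + 4457/(sqrt(-9275 + 5685))) + v(-206))/(20011 + 28924) = ((15763/(-7643) + 4457/(sqrt(-9275 + 5685))) - 17/(-206))/(20011 + 28924) = ((15763*(-1/7643) + 4457/(sqrt(-3590))) - 17*(-1/206))/48935 = ((-15763/7643 + 4457/((I*sqrt(3590)))) + 17/206)*(1/48935) = ((-15763/7643 + 4457*(-I*sqrt(3590)/3590)) + 17/206)*(1/48935) = ((-15763/7643 - 4457*I*sqrt(3590)/3590) + 17/206)*(1/48935) = (-3117247/1574458 - 4457*I*sqrt(3590)/3590)*(1/48935) = -3117247/77046102230 - 4457*I*sqrt(3590)/175676650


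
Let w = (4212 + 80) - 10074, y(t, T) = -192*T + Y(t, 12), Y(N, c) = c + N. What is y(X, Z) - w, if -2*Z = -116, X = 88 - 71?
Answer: -5325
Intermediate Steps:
X = 17
Z = 58 (Z = -1/2*(-116) = 58)
Y(N, c) = N + c
y(t, T) = 12 + t - 192*T (y(t, T) = -192*T + (t + 12) = -192*T + (12 + t) = 12 + t - 192*T)
w = -5782 (w = 4292 - 10074 = -5782)
y(X, Z) - w = (12 + 17 - 192*58) - 1*(-5782) = (12 + 17 - 11136) + 5782 = -11107 + 5782 = -5325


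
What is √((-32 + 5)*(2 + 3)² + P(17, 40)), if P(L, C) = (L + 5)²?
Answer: I*√191 ≈ 13.82*I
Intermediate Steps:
P(L, C) = (5 + L)²
√((-32 + 5)*(2 + 3)² + P(17, 40)) = √((-32 + 5)*(2 + 3)² + (5 + 17)²) = √(-27*5² + 22²) = √(-27*25 + 484) = √(-675 + 484) = √(-191) = I*√191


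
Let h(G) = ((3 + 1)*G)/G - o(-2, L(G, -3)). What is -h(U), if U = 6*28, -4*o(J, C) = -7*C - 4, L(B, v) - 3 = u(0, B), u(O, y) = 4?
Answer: 37/4 ≈ 9.2500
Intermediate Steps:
L(B, v) = 7 (L(B, v) = 3 + 4 = 7)
o(J, C) = 1 + 7*C/4 (o(J, C) = -(-7*C - 4)/4 = -(-4 - 7*C)/4 = 1 + 7*C/4)
U = 168
h(G) = -37/4 (h(G) = ((3 + 1)*G)/G - (1 + (7/4)*7) = (4*G)/G - (1 + 49/4) = 4 - 1*53/4 = 4 - 53/4 = -37/4)
-h(U) = -1*(-37/4) = 37/4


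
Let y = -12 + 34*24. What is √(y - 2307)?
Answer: 3*I*√167 ≈ 38.769*I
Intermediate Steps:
y = 804 (y = -12 + 816 = 804)
√(y - 2307) = √(804 - 2307) = √(-1503) = 3*I*√167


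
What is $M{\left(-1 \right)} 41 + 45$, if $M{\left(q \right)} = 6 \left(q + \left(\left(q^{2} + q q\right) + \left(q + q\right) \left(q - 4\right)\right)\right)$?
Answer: $2751$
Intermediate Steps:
$M{\left(q \right)} = 6 q + 12 q^{2} + 12 q \left(-4 + q\right)$ ($M{\left(q \right)} = 6 \left(q + \left(\left(q^{2} + q^{2}\right) + 2 q \left(-4 + q\right)\right)\right) = 6 \left(q + \left(2 q^{2} + 2 q \left(-4 + q\right)\right)\right) = 6 \left(q + 2 q^{2} + 2 q \left(-4 + q\right)\right) = 6 q + 12 q^{2} + 12 q \left(-4 + q\right)$)
$M{\left(-1 \right)} 41 + 45 = 6 \left(-1\right) \left(-7 + 4 \left(-1\right)\right) 41 + 45 = 6 \left(-1\right) \left(-7 - 4\right) 41 + 45 = 6 \left(-1\right) \left(-11\right) 41 + 45 = 66 \cdot 41 + 45 = 2706 + 45 = 2751$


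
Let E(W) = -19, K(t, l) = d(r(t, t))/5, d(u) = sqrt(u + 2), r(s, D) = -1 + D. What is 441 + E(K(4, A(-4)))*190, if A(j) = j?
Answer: -3169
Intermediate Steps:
d(u) = sqrt(2 + u)
K(t, l) = sqrt(1 + t)/5 (K(t, l) = sqrt(2 + (-1 + t))/5 = sqrt(1 + t)*(1/5) = sqrt(1 + t)/5)
441 + E(K(4, A(-4)))*190 = 441 - 19*190 = 441 - 3610 = -3169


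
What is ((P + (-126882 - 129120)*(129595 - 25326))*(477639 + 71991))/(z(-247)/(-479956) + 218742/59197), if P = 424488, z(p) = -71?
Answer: -416834073829255219576038000/104990738339 ≈ -3.9702e+15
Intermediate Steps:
((P + (-126882 - 129120)*(129595 - 25326))*(477639 + 71991))/(z(-247)/(-479956) + 218742/59197) = ((424488 + (-126882 - 129120)*(129595 - 25326))*(477639 + 71991))/(-71/(-479956) + 218742/59197) = ((424488 - 256002*104269)*549630)/(-71*(-1/479956) + 218742*(1/59197)) = ((424488 - 26693072538)*549630)/(71/479956 + 218742/59197) = (-26692648050*549630)/(104990738339/28411955332) = -14671080147721500*28411955332/104990738339 = -416834073829255219576038000/104990738339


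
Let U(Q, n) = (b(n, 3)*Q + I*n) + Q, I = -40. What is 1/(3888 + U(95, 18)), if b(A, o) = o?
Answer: 1/3548 ≈ 0.00028185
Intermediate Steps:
U(Q, n) = -40*n + 4*Q (U(Q, n) = (3*Q - 40*n) + Q = (-40*n + 3*Q) + Q = -40*n + 4*Q)
1/(3888 + U(95, 18)) = 1/(3888 + (-40*18 + 4*95)) = 1/(3888 + (-720 + 380)) = 1/(3888 - 340) = 1/3548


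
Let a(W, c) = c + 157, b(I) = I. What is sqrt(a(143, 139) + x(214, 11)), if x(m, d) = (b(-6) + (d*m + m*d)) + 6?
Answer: 6*sqrt(139) ≈ 70.739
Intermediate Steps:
a(W, c) = 157 + c
x(m, d) = 2*d*m (x(m, d) = (-6 + (d*m + m*d)) + 6 = (-6 + (d*m + d*m)) + 6 = (-6 + 2*d*m) + 6 = 2*d*m)
sqrt(a(143, 139) + x(214, 11)) = sqrt((157 + 139) + 2*11*214) = sqrt(296 + 4708) = sqrt(5004) = 6*sqrt(139)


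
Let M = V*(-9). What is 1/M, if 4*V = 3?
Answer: -4/27 ≈ -0.14815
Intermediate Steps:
V = ¾ (V = (¼)*3 = ¾ ≈ 0.75000)
M = -27/4 (M = (¾)*(-9) = -27/4 ≈ -6.7500)
1/M = 1/(-27/4) = -4/27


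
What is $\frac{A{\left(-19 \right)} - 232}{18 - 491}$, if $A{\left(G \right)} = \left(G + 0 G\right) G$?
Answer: $- \frac{3}{11} \approx -0.27273$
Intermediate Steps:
$A{\left(G \right)} = G^{2}$ ($A{\left(G \right)} = \left(G + 0\right) G = G G = G^{2}$)
$\frac{A{\left(-19 \right)} - 232}{18 - 491} = \frac{\left(-19\right)^{2} - 232}{18 - 491} = \frac{361 - 232}{-473} = 129 \left(- \frac{1}{473}\right) = - \frac{3}{11}$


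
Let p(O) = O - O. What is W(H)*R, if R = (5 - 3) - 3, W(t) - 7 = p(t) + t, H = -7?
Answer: 0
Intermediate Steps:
p(O) = 0
W(t) = 7 + t (W(t) = 7 + (0 + t) = 7 + t)
R = -1 (R = 2 - 3 = -1)
W(H)*R = (7 - 7)*(-1) = 0*(-1) = 0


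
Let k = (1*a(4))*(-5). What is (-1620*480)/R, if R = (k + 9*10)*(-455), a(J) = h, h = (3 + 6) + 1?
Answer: 3888/91 ≈ 42.725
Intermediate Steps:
h = 10 (h = 9 + 1 = 10)
a(J) = 10
k = -50 (k = (1*10)*(-5) = 10*(-5) = -50)
R = -18200 (R = (-50 + 9*10)*(-455) = (-50 + 90)*(-455) = 40*(-455) = -18200)
(-1620*480)/R = -1620*480/(-18200) = -777600*(-1/18200) = 3888/91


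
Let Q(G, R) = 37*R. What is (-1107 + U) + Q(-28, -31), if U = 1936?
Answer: -318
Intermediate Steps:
(-1107 + U) + Q(-28, -31) = (-1107 + 1936) + 37*(-31) = 829 - 1147 = -318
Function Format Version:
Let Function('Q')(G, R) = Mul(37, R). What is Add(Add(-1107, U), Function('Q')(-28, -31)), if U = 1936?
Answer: -318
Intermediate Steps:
Add(Add(-1107, U), Function('Q')(-28, -31)) = Add(Add(-1107, 1936), Mul(37, -31)) = Add(829, -1147) = -318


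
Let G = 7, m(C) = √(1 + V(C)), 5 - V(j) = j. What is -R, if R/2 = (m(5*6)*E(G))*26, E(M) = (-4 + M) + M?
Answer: -1040*I*√6 ≈ -2547.5*I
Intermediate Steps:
V(j) = 5 - j
m(C) = √(6 - C) (m(C) = √(1 + (5 - C)) = √(6 - C))
E(M) = -4 + 2*M
R = 1040*I*√6 (R = 2*((√(6 - 5*6)*(-4 + 2*7))*26) = 2*((√(6 - 1*30)*(-4 + 14))*26) = 2*((√(6 - 30)*10)*26) = 2*((√(-24)*10)*26) = 2*(((2*I*√6)*10)*26) = 2*((20*I*√6)*26) = 2*(520*I*√6) = 1040*I*√6 ≈ 2547.5*I)
-R = -1040*I*√6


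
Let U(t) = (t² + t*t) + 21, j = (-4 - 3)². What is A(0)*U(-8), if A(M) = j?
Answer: 7301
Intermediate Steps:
j = 49 (j = (-7)² = 49)
U(t) = 21 + 2*t² (U(t) = (t² + t²) + 21 = 2*t² + 21 = 21 + 2*t²)
A(M) = 49
A(0)*U(-8) = 49*(21 + 2*(-8)²) = 49*(21 + 2*64) = 49*(21 + 128) = 49*149 = 7301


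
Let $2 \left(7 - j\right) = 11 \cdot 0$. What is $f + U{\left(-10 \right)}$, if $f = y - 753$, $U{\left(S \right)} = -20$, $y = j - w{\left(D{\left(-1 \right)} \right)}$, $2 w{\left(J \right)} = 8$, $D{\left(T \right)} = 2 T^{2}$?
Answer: $-770$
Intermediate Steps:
$w{\left(J \right)} = 4$ ($w{\left(J \right)} = \frac{1}{2} \cdot 8 = 4$)
$j = 7$ ($j = 7 - \frac{11 \cdot 0}{2} = 7 - 0 = 7 + 0 = 7$)
$y = 3$ ($y = 7 - 4 = 3$)
$f = -750$ ($f = 3 - 753 = -750$)
$f + U{\left(-10 \right)} = -750 - 20 = -770$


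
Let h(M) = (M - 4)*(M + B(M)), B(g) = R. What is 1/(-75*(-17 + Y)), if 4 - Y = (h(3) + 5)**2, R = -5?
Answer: 1/4650 ≈ 0.00021505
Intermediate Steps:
B(g) = -5
h(M) = (-5 + M)*(-4 + M) (h(M) = (M - 4)*(M - 5) = (-4 + M)*(-5 + M) = (-5 + M)*(-4 + M))
Y = -45 (Y = 4 - ((20 + 3**2 - 9*3) + 5)**2 = 4 - ((20 + 9 - 27) + 5)**2 = 4 - (2 + 5)**2 = 4 - 1*7**2 = 4 - 1*49 = 4 - 49 = -45)
1/(-75*(-17 + Y)) = 1/(-75*(-17 - 45)) = 1/(-75*(-62)) = 1/4650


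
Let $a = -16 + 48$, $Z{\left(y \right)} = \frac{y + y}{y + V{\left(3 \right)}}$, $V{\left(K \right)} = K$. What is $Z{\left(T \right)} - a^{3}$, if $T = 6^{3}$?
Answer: $- \frac{2391920}{73} \approx -32766.0$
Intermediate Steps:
$T = 216$
$Z{\left(y \right)} = \frac{2 y}{3 + y}$ ($Z{\left(y \right)} = \frac{y + y}{y + 3} = \frac{2 y}{3 + y}$)
$a = 32$
$Z{\left(T \right)} - a^{3} = 2 \cdot 216 \frac{1}{3 + 216} - 32^{3} = 2 \cdot 216 \cdot \frac{1}{219} - 32768 = \frac{144}{73} - 32768 = - \frac{2391920}{73}$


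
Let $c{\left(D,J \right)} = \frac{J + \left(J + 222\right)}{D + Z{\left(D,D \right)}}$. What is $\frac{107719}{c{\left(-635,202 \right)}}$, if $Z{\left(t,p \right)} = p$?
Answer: $- \frac{68401565}{313} \approx -2.1854 \cdot 10^{5}$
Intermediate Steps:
$c{\left(D,J \right)} = \frac{222 + 2 J}{2 D}$ ($c{\left(D,J \right)} = \frac{J + \left(J + 222\right)}{D + D} = \frac{J + \left(222 + J\right)}{2 D} = \left(222 + 2 J\right) \frac{1}{2 D} = \frac{222 + 2 J}{2 D}$)
$\frac{107719}{c{\left(-635,202 \right)}} = \frac{107719}{\frac{1}{-635} \left(111 + 202\right)} = \frac{107719}{\left(- \frac{1}{635}\right) 313} = \frac{107719}{- \frac{313}{635}} = 107719 \left(- \frac{635}{313}\right) = - \frac{68401565}{313}$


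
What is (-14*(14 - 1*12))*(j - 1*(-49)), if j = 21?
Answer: -1960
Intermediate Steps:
(-14*(14 - 1*12))*(j - 1*(-49)) = (-14*(14 - 1*12))*(21 - 1*(-49)) = (-14*(14 - 12))*(21 + 49) = -14*2*70 = -28*70 = -1960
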